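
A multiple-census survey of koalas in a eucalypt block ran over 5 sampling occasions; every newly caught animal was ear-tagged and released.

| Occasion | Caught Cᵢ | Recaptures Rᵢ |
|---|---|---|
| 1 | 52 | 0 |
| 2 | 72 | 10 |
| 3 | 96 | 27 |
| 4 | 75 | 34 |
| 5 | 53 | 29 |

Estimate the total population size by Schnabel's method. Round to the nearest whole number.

Marked at large before each occasion: Mᵢ = Σⱼ<ᵢ (Cⱼ − Rⱼ) → M1=0, M2=52, M3=114, M4=183, M5=224
Σ MᵢCᵢ = 0·52 + 52·72 + 114·96 + 183·75 + 224·53 = 0 + 3744 + 10944 + 13725 + 11872 = 40285
Σ Rᵢ = 0 + 10 + 27 + 34 + 29 = 100
N̂ = 40285 / 100 ≈ 402.9 → 403

N ≈ 403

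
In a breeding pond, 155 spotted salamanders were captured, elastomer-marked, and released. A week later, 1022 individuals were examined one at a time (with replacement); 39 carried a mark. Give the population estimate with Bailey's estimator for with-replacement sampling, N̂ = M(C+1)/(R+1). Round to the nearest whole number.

N ≈ 3964

N̂ = 155·(1022+1)/(39+1) = 155·1023/40 = 158565/40 ≈ 3964.1 → 3964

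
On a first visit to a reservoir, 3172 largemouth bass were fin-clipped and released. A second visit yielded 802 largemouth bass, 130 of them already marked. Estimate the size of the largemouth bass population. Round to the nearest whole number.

N ≈ 19,569

Lincoln-Petersen assumes M/N = R/C, so N = M·C / R.
N = (3172 × 802) / 130 = 2543944 / 130 ≈ 19568.8 → 19569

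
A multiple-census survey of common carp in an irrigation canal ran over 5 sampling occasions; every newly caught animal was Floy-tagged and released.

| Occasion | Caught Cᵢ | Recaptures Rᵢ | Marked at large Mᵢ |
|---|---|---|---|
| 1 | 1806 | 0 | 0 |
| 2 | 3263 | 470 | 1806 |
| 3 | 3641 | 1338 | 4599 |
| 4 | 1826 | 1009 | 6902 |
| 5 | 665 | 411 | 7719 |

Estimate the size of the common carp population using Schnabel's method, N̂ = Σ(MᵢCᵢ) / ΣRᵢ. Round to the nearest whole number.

Σ MᵢCᵢ = 0·1806 + 1806·3263 + 4599·3641 + 6902·1826 + 7719·665 = 0 + 5892978 + 16744959 + 12603052 + 5133135 = 40374124
Σ Rᵢ = 0 + 470 + 1338 + 1009 + 411 = 3228
N̂ = 40374124 / 3228 ≈ 12507.47 → 12507

N ≈ 12,507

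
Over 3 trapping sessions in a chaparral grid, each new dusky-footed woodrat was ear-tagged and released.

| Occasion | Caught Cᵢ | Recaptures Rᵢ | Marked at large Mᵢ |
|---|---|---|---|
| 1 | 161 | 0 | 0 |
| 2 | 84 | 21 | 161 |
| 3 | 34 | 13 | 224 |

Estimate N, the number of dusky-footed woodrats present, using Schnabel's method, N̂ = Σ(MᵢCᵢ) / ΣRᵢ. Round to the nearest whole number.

N ≈ 622

Σ MᵢCᵢ = 0·161 + 161·84 + 224·34 = 0 + 13524 + 7616 = 21140
Σ Rᵢ = 0 + 21 + 13 = 34
N̂ = 21140 / 34 ≈ 621.8 → 622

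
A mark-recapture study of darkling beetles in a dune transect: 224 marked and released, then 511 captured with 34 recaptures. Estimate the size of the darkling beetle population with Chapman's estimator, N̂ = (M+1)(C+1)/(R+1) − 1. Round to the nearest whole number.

N̂ = (224+1)(511+1)/(34+1) − 1 = 225·512/35 − 1
= 115200/35 − 1 ≈ 3291.4 − 1 ≈ 3290.4 → 3290

N ≈ 3290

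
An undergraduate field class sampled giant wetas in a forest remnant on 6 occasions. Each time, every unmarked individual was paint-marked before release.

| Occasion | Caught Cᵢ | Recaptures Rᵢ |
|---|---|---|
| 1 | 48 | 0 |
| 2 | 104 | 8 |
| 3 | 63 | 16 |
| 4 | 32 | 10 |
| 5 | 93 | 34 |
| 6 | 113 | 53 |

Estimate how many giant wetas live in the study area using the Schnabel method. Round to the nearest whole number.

N ≈ 584

Marked at large before each occasion: Mᵢ = Σⱼ<ᵢ (Cⱼ − Rⱼ) → M1=0, M2=48, M3=144, M4=191, M5=213, M6=272
Σ MᵢCᵢ = 0·48 + 48·104 + 144·63 + 191·32 + 213·93 + 272·113 = 0 + 4992 + 9072 + 6112 + 19809 + 30736 = 70721
Σ Rᵢ = 0 + 8 + 16 + 10 + 34 + 53 = 121
N̂ = 70721 / 121 ≈ 584.47 → 584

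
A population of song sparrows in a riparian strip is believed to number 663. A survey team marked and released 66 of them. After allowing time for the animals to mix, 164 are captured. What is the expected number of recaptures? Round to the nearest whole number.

Expected recaptures E[R] = M·C / N.
E[R] = 66 × 164 / 663 = 10824 / 663 ≈ 16.3 → 16

expected recaptures ≈ 16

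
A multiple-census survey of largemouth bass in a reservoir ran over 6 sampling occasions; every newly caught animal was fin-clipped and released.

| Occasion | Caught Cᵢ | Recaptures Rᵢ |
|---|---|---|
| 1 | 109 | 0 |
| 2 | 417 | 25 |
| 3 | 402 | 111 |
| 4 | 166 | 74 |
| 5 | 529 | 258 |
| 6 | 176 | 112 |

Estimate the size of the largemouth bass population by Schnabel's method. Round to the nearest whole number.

N ≈ 1809

Marked at large before each occasion: Mᵢ = Σⱼ<ᵢ (Cⱼ − Rⱼ) → M1=0, M2=109, M3=501, M4=792, M5=884, M6=1155
Σ MᵢCᵢ = 0·109 + 109·417 + 501·402 + 792·166 + 884·529 + 1155·176 = 0 + 45453 + 201402 + 131472 + 467636 + 203280 = 1049243
Σ Rᵢ = 0 + 25 + 111 + 74 + 258 + 112 = 580
N̂ = 1049243 / 580 ≈ 1809.0 → 1809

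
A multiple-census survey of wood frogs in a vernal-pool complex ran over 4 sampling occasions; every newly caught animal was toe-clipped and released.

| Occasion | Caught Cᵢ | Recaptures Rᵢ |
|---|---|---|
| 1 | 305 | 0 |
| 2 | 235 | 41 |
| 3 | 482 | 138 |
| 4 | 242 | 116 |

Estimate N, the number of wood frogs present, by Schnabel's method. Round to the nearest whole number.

N ≈ 1750

Marked at large before each occasion: Mᵢ = Σⱼ<ᵢ (Cⱼ − Rⱼ) → M1=0, M2=305, M3=499, M4=843
Σ MᵢCᵢ = 0·305 + 305·235 + 499·482 + 843·242 = 0 + 71675 + 240518 + 204006 = 516199
Σ Rᵢ = 0 + 41 + 138 + 116 = 295
N̂ = 516199 / 295 ≈ 1749.8 → 1750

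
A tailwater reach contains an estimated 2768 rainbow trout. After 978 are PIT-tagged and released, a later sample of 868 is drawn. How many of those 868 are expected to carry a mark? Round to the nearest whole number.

expected recaptures ≈ 307

The marked fraction of the population is 978/2768, so in a sample of 868 expect C·(M/N) marked.
E[R] = 978 × 868 / 2768 = 848904 / 2768 ≈ 306.7 → 307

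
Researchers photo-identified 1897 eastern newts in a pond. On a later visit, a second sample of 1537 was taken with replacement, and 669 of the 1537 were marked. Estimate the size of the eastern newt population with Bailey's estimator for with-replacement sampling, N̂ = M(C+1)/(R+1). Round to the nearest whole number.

N̂ = 1897·(1537+1)/(669+1) = 1897·1538/670 = 2917586/670 ≈ 4354.6 → 4355

N ≈ 4355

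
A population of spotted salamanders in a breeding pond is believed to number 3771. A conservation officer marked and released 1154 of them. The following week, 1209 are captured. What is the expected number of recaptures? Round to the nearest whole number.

expected recaptures ≈ 370

The marked fraction of the population is 1154/3771, so in a sample of 1209 expect C·(M/N) marked.
E[R] = 1154 × 1209 / 3771 = 1395186 / 3771 ≈ 370.0 → 370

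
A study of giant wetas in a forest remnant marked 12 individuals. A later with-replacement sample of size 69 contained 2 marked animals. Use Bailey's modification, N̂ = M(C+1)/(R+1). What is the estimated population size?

N = 280

N̂ = 12·(69+1)/(2+1) = 12·70/3 = 840/3 = 280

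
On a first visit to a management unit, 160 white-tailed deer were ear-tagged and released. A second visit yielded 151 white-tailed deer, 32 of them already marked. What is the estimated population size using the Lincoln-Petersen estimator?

N = 755

N = (160 × 151) / 32 = 24160 / 32 = 755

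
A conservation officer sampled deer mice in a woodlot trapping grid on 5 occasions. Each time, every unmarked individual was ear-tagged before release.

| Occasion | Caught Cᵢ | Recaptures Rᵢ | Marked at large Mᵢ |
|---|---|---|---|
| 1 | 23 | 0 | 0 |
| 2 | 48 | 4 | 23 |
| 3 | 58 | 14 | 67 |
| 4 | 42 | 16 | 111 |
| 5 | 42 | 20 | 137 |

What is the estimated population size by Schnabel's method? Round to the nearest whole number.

N ≈ 285

Σ MᵢCᵢ = 0·23 + 23·48 + 67·58 + 111·42 + 137·42 = 0 + 1104 + 3886 + 4662 + 5754 = 15406
Σ Rᵢ = 0 + 4 + 14 + 16 + 20 = 54
N̂ = 15406 / 54 ≈ 285.3 → 285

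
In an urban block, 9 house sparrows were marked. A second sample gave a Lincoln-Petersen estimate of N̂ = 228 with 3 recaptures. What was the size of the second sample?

From N = M·C/R: C = N·R / M = 228·3 / 9 = 684 / 9 = 76.

C = 76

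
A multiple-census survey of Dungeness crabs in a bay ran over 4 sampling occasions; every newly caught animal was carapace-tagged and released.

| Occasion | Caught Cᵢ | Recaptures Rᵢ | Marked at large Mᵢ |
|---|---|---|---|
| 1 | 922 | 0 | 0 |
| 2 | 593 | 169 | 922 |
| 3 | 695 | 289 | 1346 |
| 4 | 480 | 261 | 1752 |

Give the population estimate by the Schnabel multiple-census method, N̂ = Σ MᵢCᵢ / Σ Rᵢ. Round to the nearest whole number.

Σ MᵢCᵢ = 0·922 + 922·593 + 1346·695 + 1752·480 = 0 + 546746 + 935470 + 840960 = 2323176
Σ Rᵢ = 0 + 169 + 289 + 261 = 719
N̂ = 2323176 / 719 ≈ 3231.1 → 3231

N ≈ 3231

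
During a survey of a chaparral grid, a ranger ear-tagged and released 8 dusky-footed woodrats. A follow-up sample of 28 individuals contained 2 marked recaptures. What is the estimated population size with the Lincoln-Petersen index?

N = 112

The marked fraction in the recapture sample should equal the marked fraction in the population: 2/28 = 8/N.
N = (8 × 28) / 2 = 224 / 2 = 112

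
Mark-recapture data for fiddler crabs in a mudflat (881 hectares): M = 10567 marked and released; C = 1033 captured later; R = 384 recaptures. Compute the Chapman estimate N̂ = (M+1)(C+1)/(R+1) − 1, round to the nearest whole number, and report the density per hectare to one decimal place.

N̂ = 10568·1034/385 − 1 = 10927312/385 − 1 ≈ 28381.6 → 28382
Density = N̂ / area = 28382 / 881 ≈ 32.22 → 32.2 per hectare

density ≈ 32.2 fiddler crabs per hectare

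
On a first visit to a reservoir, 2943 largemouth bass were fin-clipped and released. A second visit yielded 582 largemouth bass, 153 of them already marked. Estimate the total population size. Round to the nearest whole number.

Lincoln-Petersen assumes M/N = R/C, so N = M·C / R.
N = (2943 × 582) / 153 = 1712826 / 153 ≈ 11194.9 → 11195

N ≈ 11,195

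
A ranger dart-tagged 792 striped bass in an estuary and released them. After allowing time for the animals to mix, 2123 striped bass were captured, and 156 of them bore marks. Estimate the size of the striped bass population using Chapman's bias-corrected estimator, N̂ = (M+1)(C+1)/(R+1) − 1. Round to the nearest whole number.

N ≈ 10,727

N̂ = (792+1)(2123+1)/(156+1) − 1 = 793·2124/157 − 1
= 1684332/157 − 1 ≈ 10728.2 − 1 ≈ 10727.2 → 10727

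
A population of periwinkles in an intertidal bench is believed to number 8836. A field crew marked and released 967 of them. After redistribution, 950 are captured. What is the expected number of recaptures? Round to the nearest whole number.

expected recaptures ≈ 104

Expected recaptures E[R] = M·C / N.
E[R] = 967 × 950 / 8836 = 918650 / 8836 ≈ 104.0 → 104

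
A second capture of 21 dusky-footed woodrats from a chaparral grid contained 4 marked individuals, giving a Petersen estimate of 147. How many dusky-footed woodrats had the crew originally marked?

M = 28

From N = M·C/R: M = N·R / C = 147·4 / 21 = 588 / 21 = 28.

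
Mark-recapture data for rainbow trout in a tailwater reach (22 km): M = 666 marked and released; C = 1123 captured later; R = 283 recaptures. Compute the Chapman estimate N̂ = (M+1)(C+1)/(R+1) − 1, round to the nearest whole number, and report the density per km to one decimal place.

N̂ = 667·1124/284 − 1 = 749708/284 − 1 ≈ 2638.8 → 2639
Density = N̂ / area = 2639 / 22 ≈ 119.95 → 120.0 per km

density ≈ 120.0 rainbow trout per km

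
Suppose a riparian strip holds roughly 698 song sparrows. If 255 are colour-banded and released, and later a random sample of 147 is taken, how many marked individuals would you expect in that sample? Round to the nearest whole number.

expected recaptures ≈ 54

The marked fraction of the population is 255/698, so in a sample of 147 expect C·(M/N) marked.
E[R] = 255 × 147 / 698 = 37485 / 698 ≈ 53.7 → 54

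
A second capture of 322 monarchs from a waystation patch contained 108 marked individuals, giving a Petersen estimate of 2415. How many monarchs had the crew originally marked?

M = 810

From N = M·C/R: M = N·R / C = 2415·108 / 322 = 260820 / 322 = 810.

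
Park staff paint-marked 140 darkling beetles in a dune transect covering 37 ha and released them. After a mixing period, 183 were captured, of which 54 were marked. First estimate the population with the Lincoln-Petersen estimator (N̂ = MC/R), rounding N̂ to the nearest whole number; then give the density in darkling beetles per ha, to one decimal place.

density ≈ 12.8 darkling beetles per ha

N̂ = 140·183/54 = 25620/54 ≈ 474.4 → 474
Density = N̂ / area = 474 / 37 ≈ 12.81 → 12.8 per ha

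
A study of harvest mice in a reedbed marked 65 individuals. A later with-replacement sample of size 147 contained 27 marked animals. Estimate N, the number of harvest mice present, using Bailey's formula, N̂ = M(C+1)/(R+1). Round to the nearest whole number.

N ≈ 344

N̂ = 65·(147+1)/(27+1) = 65·148/28 = 9620/28 ≈ 343.6 → 344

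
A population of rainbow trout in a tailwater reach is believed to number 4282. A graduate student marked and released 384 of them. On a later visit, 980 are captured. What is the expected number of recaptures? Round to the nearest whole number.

Expected recaptures E[R] = M·C / N.
E[R] = 384 × 980 / 4282 = 376320 / 4282 ≈ 87.9 → 88

expected recaptures ≈ 88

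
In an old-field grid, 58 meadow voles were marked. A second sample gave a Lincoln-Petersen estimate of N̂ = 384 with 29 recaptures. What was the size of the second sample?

C = 192

From N = M·C/R: C = N·R / M = 384·29 / 58 = 11136 / 58 = 192.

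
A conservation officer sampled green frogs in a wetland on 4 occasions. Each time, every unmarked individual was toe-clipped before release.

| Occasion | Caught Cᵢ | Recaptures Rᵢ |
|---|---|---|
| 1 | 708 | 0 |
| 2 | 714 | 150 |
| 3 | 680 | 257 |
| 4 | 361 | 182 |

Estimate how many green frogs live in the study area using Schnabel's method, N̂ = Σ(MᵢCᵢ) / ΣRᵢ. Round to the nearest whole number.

N ≈ 3366

Marked at large before each occasion: Mᵢ = Σⱼ<ᵢ (Cⱼ − Rⱼ) → M1=0, M2=708, M3=1272, M4=1695
Σ MᵢCᵢ = 0·708 + 708·714 + 1272·680 + 1695·361 = 0 + 505512 + 864960 + 611895 = 1982367
Σ Rᵢ = 0 + 150 + 257 + 182 = 589
N̂ = 1982367 / 589 ≈ 3365.6 → 3366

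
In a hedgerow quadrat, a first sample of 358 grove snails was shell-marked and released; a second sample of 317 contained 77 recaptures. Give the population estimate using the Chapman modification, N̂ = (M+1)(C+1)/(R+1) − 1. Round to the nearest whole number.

N ≈ 1463

N̂ = (358+1)(317+1)/(77+1) − 1 = 359·318/78 − 1
= 114162/78 − 1 ≈ 1463.6 − 1 ≈ 1462.6 → 1463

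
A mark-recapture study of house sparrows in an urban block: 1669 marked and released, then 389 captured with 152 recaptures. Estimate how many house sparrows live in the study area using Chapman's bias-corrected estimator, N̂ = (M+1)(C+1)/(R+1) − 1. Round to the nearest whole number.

N ≈ 4256

N̂ = (1669+1)(389+1)/(152+1) − 1 = 1670·390/153 − 1
= 651300/153 − 1 ≈ 4256.9 − 1 ≈ 4255.9 → 4256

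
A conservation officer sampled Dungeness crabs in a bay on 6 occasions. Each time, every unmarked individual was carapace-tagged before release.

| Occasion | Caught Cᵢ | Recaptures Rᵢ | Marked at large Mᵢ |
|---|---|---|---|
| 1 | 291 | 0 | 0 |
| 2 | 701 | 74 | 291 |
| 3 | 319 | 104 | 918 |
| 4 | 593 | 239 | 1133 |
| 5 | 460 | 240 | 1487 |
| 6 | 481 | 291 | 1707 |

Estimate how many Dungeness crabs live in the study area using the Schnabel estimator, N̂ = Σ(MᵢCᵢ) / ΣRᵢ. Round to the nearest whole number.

Σ MᵢCᵢ = 0·291 + 291·701 + 918·319 + 1133·593 + 1487·460 + 1707·481 = 0 + 203991 + 292842 + 671869 + 684020 + 821067 = 2673789
Σ Rᵢ = 0 + 74 + 104 + 239 + 240 + 291 = 948
N̂ = 2673789 / 948 ≈ 2820.45 → 2820

N ≈ 2820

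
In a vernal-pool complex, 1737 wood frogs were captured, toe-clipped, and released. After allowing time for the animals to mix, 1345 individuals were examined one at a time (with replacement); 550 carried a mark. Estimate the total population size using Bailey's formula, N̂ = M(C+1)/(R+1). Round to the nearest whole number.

N ≈ 4243

N̂ = 1737·(1345+1)/(550+1) = 1737·1346/551 = 2338002/551 ≈ 4243.2 → 4243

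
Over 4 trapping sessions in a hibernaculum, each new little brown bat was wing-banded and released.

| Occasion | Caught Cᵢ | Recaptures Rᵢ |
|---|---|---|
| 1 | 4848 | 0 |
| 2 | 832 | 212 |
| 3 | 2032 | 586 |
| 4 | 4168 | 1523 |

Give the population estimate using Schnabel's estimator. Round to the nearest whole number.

Marked at large before each occasion: Mᵢ = Σⱼ<ᵢ (Cⱼ − Rⱼ) → M1=0, M2=4848, M3=5468, M4=6914
Σ MᵢCᵢ = 0·4848 + 4848·832 + 5468·2032 + 6914·4168 = 0 + 4033536 + 11110976 + 28817552 = 43962064
Σ Rᵢ = 0 + 212 + 586 + 1523 = 2321
N̂ = 43962064 / 2321 ≈ 18941.0 → 18941

N ≈ 18,941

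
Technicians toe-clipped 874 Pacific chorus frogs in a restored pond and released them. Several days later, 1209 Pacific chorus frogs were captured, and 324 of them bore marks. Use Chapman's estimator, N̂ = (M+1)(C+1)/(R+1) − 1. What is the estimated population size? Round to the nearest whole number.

N ≈ 3257

N̂ = (874+1)(1209+1)/(324+1) − 1 = 875·1210/325 − 1
= 1058750/325 − 1 ≈ 3257.7 − 1 ≈ 3256.7 → 3257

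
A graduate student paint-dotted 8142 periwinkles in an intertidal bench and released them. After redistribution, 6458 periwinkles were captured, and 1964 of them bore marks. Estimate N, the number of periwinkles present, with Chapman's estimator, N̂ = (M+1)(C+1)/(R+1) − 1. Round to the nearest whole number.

N ≈ 26,765

N̂ = (8142+1)(6458+1)/(1964+1) − 1 = 8143·6459/1965 − 1
= 52595637/1965 − 1 ≈ 26766.2 − 1 ≈ 26765.2 → 26765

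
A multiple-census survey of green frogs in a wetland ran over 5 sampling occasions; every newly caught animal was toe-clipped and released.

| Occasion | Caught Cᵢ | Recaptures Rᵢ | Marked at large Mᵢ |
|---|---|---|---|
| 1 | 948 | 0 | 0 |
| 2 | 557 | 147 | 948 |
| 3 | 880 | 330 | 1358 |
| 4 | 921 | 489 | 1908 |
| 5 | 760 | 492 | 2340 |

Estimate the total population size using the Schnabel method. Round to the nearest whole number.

N ≈ 3607

Σ MᵢCᵢ = 0·948 + 948·557 + 1358·880 + 1908·921 + 2340·760 = 0 + 528036 + 1195040 + 1757268 + 1778400 = 5258744
Σ Rᵢ = 0 + 147 + 330 + 489 + 492 = 1458
N̂ = 5258744 / 1458 ≈ 3606.8 → 3607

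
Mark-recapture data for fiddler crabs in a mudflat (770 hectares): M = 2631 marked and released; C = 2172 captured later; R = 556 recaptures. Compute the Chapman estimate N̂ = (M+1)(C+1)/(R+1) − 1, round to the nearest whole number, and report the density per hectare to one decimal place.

density ≈ 13.3 fiddler crabs per hectare

N̂ = 2632·2173/557 − 1 = 5719336/557 − 1 ≈ 10267.1 → 10267
Density = N̂ / area = 10267 / 770 ≈ 13.33 → 13.3 per hectare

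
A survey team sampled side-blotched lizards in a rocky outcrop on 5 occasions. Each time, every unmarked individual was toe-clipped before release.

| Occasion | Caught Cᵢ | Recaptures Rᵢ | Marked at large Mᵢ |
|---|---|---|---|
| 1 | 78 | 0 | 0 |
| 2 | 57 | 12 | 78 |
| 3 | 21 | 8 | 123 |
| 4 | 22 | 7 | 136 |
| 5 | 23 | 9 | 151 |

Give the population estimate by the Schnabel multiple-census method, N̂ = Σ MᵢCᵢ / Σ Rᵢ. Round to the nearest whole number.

Σ MᵢCᵢ = 0·78 + 78·57 + 123·21 + 136·22 + 151·23 = 0 + 4446 + 2583 + 2992 + 3473 = 13494
Σ Rᵢ = 0 + 12 + 8 + 7 + 9 = 36
N̂ = 13494 / 36 ≈ 374.8 → 375

N ≈ 375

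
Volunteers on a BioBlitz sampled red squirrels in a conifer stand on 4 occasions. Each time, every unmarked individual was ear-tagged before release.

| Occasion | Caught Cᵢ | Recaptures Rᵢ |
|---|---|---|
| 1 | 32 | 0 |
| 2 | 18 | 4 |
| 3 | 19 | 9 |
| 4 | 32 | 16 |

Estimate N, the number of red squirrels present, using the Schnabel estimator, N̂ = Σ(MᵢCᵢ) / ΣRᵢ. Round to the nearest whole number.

Marked at large before each occasion: Mᵢ = Σⱼ<ᵢ (Cⱼ − Rⱼ) → M1=0, M2=32, M3=46, M4=56
Σ MᵢCᵢ = 0·32 + 32·18 + 46·19 + 56·32 = 0 + 576 + 874 + 1792 = 3242
Σ Rᵢ = 0 + 4 + 9 + 16 = 29
N̂ = 3242 / 29 ≈ 111.8 → 112

N ≈ 112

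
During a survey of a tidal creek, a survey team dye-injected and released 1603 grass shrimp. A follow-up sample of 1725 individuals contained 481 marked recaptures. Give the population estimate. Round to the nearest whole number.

N ≈ 5749

If marked individuals mix randomly, R/C ≈ M/N, giving N ≈ M·C/R.
N = (1603 × 1725) / 481 = 2765175 / 481 ≈ 5748.8 → 5749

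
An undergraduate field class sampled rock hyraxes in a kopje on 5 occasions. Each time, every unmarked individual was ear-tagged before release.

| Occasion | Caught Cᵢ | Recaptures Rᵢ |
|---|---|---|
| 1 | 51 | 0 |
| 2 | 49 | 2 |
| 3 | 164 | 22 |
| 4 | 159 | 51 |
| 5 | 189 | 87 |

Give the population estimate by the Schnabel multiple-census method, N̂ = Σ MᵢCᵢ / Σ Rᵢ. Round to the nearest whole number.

Marked at large before each occasion: Mᵢ = Σⱼ<ᵢ (Cⱼ − Rⱼ) → M1=0, M2=51, M3=98, M4=240, M5=348
Σ MᵢCᵢ = 0·51 + 51·49 + 98·164 + 240·159 + 348·189 = 0 + 2499 + 16072 + 38160 + 65772 = 122503
Σ Rᵢ = 0 + 2 + 22 + 51 + 87 = 162
N̂ = 122503 / 162 ≈ 756.2 → 756

N ≈ 756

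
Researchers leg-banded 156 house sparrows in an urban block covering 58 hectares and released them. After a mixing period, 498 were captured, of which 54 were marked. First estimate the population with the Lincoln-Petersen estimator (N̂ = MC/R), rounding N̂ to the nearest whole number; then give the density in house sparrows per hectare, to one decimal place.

density ≈ 24.8 house sparrows per hectare

N̂ = 156·498/54 = 77688/54 ≈ 1438.7 → 1439
Density = N̂ / area = 1439 / 58 ≈ 24.81 → 24.8 per hectare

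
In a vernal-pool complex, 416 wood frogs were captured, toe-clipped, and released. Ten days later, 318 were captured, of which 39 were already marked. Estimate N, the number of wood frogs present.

Lincoln-Petersen assumes M/N = R/C, so N = M·C / R.
N = (416 × 318) / 39 = 132288 / 39 = 3392

N = 3392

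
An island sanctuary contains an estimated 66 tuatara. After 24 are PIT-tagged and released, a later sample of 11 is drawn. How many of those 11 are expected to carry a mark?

expected recaptures = 4

The marked fraction of the population is 24/66, so in a sample of 11 expect C·(M/N) marked.
E[R] = 24 × 11 / 66 = 264 / 66 = 4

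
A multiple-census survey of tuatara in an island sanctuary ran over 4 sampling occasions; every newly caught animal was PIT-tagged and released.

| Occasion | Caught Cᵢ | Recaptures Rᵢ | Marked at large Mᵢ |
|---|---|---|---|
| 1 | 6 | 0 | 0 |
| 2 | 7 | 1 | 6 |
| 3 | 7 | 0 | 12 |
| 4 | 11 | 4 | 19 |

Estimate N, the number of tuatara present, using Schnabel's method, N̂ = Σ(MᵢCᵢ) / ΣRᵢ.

Σ MᵢCᵢ = 0·6 + 6·7 + 12·7 + 19·11 = 0 + 42 + 84 + 209 = 335
Σ Rᵢ = 0 + 1 + 0 + 4 = 5
N̂ = 335 / 5 = 67

N = 67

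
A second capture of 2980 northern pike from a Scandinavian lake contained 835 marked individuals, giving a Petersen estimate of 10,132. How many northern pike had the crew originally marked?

From N = M·C/R: M = N·R / C = 10132·835 / 2980 = 8460220 / 2980 = 2839.

M = 2839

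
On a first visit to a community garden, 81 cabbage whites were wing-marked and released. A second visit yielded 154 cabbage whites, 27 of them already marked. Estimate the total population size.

N = 462

The marked fraction in the recapture sample should equal the marked fraction in the population: 27/154 = 81/N.
N = (81 × 154) / 27 = 12474 / 27 = 462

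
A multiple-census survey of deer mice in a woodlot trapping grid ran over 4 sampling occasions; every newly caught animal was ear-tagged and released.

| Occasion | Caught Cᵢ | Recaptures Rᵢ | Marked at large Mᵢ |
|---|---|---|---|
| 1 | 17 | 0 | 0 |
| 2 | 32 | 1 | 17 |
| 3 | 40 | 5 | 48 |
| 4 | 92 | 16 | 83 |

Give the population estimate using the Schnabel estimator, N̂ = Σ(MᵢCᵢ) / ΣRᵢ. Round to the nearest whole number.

N ≈ 459

Σ MᵢCᵢ = 0·17 + 17·32 + 48·40 + 83·92 = 0 + 544 + 1920 + 7636 = 10100
Σ Rᵢ = 0 + 1 + 5 + 16 = 22
N̂ = 10100 / 22 ≈ 459.1 → 459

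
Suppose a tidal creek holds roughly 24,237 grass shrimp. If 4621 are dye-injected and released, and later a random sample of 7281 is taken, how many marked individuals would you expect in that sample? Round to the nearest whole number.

The marked fraction of the population is 4621/24237, so in a sample of 7281 expect C·(M/N) marked.
E[R] = 4621 × 7281 / 24237 = 33645501 / 24237 ≈ 1388.2 → 1388

expected recaptures ≈ 1388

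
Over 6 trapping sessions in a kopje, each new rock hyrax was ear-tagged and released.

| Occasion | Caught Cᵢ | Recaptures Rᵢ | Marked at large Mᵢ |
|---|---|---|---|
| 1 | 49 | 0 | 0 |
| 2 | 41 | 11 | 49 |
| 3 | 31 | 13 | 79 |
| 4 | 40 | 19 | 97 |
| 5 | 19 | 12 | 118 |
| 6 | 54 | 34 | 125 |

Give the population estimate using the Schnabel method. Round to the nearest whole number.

N ≈ 195

Σ MᵢCᵢ = 0·49 + 49·41 + 79·31 + 97·40 + 118·19 + 125·54 = 0 + 2009 + 2449 + 3880 + 2242 + 6750 = 17330
Σ Rᵢ = 0 + 11 + 13 + 19 + 12 + 34 = 89
N̂ = 17330 / 89 ≈ 194.7 → 195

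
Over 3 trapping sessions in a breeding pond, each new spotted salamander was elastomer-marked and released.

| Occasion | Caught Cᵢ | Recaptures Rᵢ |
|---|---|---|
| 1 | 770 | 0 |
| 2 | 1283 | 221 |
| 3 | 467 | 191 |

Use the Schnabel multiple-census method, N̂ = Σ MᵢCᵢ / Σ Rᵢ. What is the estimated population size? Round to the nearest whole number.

N ≈ 4474

Marked at large before each occasion: Mᵢ = Σⱼ<ᵢ (Cⱼ − Rⱼ) → M1=0, M2=770, M3=1832
Σ MᵢCᵢ = 0·770 + 770·1283 + 1832·467 = 0 + 987910 + 855544 = 1843454
Σ Rᵢ = 0 + 221 + 191 = 412
N̂ = 1843454 / 412 ≈ 4474.4 → 4474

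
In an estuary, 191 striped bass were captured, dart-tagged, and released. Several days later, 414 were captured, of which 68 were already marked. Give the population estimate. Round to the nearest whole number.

Lincoln-Petersen assumes M/N = R/C, so N = M·C / R.
N = (191 × 414) / 68 = 79074 / 68 ≈ 1162.9 → 1163

N ≈ 1163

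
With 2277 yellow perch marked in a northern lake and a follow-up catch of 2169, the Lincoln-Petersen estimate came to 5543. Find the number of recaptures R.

From N = M·C/R: R = M·C / N = 2277·2169 / 5543 = 4938813 / 5543 = 891.

R = 891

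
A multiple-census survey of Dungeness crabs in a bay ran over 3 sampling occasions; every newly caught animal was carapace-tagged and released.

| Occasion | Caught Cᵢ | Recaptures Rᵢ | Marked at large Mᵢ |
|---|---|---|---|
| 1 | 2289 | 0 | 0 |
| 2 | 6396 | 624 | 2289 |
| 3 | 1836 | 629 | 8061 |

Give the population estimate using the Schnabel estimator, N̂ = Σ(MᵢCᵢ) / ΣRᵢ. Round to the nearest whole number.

N ≈ 23,496

Σ MᵢCᵢ = 0·2289 + 2289·6396 + 8061·1836 = 0 + 14640444 + 14799996 = 29440440
Σ Rᵢ = 0 + 624 + 629 = 1253
N̂ = 29440440 / 1253 ≈ 23496.0 → 23496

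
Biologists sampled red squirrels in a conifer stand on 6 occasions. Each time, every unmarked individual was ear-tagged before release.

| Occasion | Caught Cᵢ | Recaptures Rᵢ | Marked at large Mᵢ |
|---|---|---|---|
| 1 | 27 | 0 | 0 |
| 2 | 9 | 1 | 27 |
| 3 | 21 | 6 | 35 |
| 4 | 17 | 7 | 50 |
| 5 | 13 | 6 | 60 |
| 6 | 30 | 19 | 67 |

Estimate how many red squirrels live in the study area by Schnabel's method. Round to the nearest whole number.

N ≈ 118

Σ MᵢCᵢ = 0·27 + 27·9 + 35·21 + 50·17 + 60·13 + 67·30 = 0 + 243 + 735 + 850 + 780 + 2010 = 4618
Σ Rᵢ = 0 + 1 + 6 + 7 + 6 + 19 = 39
N̂ = 4618 / 39 ≈ 118.4 → 118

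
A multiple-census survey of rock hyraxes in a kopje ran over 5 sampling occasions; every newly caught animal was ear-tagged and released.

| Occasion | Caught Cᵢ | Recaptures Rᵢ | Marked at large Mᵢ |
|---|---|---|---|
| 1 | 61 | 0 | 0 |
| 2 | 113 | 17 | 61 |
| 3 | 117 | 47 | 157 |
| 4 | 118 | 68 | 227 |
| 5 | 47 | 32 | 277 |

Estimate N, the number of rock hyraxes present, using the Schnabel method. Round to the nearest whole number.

Σ MᵢCᵢ = 0·61 + 61·113 + 157·117 + 227·118 + 277·47 = 0 + 6893 + 18369 + 26786 + 13019 = 65067
Σ Rᵢ = 0 + 17 + 47 + 68 + 32 = 164
N̂ = 65067 / 164 ≈ 396.8 → 397

N ≈ 397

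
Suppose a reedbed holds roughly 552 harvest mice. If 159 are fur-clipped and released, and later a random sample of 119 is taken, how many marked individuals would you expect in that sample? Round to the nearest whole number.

expected recaptures ≈ 34

The marked fraction of the population is 159/552, so in a sample of 119 expect C·(M/N) marked.
E[R] = 159 × 119 / 552 = 18921 / 552 ≈ 34.3 → 34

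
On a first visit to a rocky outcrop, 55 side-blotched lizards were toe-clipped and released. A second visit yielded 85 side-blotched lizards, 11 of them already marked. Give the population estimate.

The marked fraction in the recapture sample should equal the marked fraction in the population: 11/85 = 55/N.
N = (55 × 85) / 11 = 4675 / 11 = 425

N = 425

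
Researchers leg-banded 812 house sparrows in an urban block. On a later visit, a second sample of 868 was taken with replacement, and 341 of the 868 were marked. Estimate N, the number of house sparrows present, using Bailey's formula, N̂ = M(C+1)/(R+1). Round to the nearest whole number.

N̂ = 812·(868+1)/(341+1) = 812·869/342 = 705628/342 ≈ 2063.2 → 2063

N ≈ 2063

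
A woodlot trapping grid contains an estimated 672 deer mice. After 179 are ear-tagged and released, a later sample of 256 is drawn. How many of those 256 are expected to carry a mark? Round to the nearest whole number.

expected recaptures ≈ 68

Expected recaptures E[R] = M·C / N.
E[R] = 179 × 256 / 672 = 45824 / 672 ≈ 68.2 → 68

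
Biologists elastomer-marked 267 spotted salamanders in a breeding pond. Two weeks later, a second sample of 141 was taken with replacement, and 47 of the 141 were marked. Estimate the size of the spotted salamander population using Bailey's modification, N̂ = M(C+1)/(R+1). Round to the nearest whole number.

N ≈ 790

N̂ = 267·(141+1)/(47+1) = 267·142/48 = 37914/48 ≈ 789.9 → 790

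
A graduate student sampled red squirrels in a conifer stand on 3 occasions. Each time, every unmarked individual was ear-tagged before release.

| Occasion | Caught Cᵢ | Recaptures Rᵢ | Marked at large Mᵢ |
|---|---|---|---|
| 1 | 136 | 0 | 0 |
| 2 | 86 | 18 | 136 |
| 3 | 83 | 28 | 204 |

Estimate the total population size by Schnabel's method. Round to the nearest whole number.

N ≈ 622

Σ MᵢCᵢ = 0·136 + 136·86 + 204·83 = 0 + 11696 + 16932 = 28628
Σ Rᵢ = 0 + 18 + 28 = 46
N̂ = 28628 / 46 ≈ 622.3 → 622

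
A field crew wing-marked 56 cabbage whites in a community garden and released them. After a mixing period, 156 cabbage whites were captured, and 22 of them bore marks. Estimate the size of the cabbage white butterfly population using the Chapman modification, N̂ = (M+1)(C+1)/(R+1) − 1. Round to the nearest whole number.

N̂ = (56+1)(156+1)/(22+1) − 1 = 57·157/23 − 1
= 8949/23 − 1 ≈ 389.1 − 1 ≈ 388.1 → 388

N ≈ 388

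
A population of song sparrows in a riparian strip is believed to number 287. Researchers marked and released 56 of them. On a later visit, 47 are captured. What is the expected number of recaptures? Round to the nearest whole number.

The marked fraction of the population is 56/287, so in a sample of 47 expect C·(M/N) marked.
E[R] = 56 × 47 / 287 = 2632 / 287 ≈ 9.2 → 9

expected recaptures ≈ 9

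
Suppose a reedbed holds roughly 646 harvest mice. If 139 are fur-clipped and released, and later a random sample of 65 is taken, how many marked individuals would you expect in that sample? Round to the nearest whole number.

expected recaptures ≈ 14

Expected recaptures E[R] = M·C / N.
E[R] = 139 × 65 / 646 = 9035 / 646 ≈ 14.0 → 14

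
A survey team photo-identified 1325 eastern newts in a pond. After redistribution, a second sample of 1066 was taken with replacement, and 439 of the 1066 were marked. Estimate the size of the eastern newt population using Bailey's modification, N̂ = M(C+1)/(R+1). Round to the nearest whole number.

N̂ = 1325·(1066+1)/(439+1) = 1325·1067/440 = 1413775/440 ≈ 3213.1 → 3213

N ≈ 3213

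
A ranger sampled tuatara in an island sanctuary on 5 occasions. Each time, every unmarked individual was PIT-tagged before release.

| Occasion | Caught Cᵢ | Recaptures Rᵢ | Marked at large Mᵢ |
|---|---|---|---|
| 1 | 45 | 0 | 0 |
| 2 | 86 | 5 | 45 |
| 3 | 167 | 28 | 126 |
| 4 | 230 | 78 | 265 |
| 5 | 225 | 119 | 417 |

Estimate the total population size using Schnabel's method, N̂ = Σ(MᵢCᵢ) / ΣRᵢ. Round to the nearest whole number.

Σ MᵢCᵢ = 0·45 + 45·86 + 126·167 + 265·230 + 417·225 = 0 + 3870 + 21042 + 60950 + 93825 = 179687
Σ Rᵢ = 0 + 5 + 28 + 78 + 119 = 230
N̂ = 179687 / 230 ≈ 781.2 → 781

N ≈ 781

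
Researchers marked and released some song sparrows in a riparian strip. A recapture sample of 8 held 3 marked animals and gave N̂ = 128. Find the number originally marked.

From N = M·C/R: M = N·R / C = 128·3 / 8 = 384 / 8 = 48.

M = 48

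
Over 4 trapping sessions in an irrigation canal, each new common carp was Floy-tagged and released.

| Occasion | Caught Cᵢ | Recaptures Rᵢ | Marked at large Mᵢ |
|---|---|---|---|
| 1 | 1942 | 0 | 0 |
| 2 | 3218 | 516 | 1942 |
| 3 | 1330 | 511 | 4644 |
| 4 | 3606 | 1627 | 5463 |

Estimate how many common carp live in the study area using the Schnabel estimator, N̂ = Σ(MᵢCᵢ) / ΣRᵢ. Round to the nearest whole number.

Σ MᵢCᵢ = 0·1942 + 1942·3218 + 4644·1330 + 5463·3606 = 0 + 6249356 + 6176520 + 19699578 = 32125454
Σ Rᵢ = 0 + 516 + 511 + 1627 = 2654
N̂ = 32125454 / 2654 ≈ 12104.5 → 12105

N ≈ 12,105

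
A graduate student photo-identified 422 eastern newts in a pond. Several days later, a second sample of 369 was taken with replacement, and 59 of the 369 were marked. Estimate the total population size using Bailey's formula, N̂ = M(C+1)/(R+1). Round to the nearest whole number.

N̂ = 422·(369+1)/(59+1) = 422·370/60 = 156140/60 ≈ 2602.3 → 2602

N ≈ 2602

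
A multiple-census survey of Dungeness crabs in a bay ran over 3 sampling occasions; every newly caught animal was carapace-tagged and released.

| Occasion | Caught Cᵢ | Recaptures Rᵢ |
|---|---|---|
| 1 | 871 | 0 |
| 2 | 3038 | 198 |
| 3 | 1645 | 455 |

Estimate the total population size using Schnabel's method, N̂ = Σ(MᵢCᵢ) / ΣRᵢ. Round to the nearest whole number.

Marked at large before each occasion: Mᵢ = Σⱼ<ᵢ (Cⱼ − Rⱼ) → M1=0, M2=871, M3=3711
Σ MᵢCᵢ = 0·871 + 871·3038 + 3711·1645 = 0 + 2646098 + 6104595 = 8750693
Σ Rᵢ = 0 + 198 + 455 = 653
N̂ = 8750693 / 653 ≈ 13400.8 → 13401

N ≈ 13,401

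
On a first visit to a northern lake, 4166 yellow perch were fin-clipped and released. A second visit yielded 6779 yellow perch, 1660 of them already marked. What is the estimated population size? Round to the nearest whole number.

N ≈ 17,013

N = (4166 × 6779) / 1660 = 28241314 / 1660 ≈ 17012.8 → 17013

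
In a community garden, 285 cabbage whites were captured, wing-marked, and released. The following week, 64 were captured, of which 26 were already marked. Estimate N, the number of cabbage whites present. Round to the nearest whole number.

N = (285 × 64) / 26 = 18240 / 26 ≈ 701.5 → 702

N ≈ 702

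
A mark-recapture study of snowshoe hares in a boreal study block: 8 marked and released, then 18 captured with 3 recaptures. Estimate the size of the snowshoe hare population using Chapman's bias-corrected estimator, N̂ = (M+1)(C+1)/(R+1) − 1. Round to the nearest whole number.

N ≈ 42

N̂ = (8+1)(18+1)/(3+1) − 1 = 9·19/4 − 1
= 171/4 − 1 ≈ 42.8 − 1 ≈ 41.8 → 42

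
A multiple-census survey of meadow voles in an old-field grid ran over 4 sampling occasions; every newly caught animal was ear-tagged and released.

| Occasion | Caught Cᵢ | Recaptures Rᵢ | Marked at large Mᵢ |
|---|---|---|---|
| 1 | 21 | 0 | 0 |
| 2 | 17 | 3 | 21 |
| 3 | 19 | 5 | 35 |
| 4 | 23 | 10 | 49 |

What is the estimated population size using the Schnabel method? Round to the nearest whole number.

N ≈ 119

Σ MᵢCᵢ = 0·21 + 21·17 + 35·19 + 49·23 = 0 + 357 + 665 + 1127 = 2149
Σ Rᵢ = 0 + 3 + 5 + 10 = 18
N̂ = 2149 / 18 ≈ 119.4 → 119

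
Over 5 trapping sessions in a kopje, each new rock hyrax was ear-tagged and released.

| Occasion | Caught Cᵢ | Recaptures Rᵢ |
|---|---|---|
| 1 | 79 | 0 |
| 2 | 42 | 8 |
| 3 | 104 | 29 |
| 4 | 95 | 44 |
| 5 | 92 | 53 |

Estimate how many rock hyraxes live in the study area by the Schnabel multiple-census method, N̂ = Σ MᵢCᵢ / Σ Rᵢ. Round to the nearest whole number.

N ≈ 410

Marked at large before each occasion: Mᵢ = Σⱼ<ᵢ (Cⱼ − Rⱼ) → M1=0, M2=79, M3=113, M4=188, M5=239
Σ MᵢCᵢ = 0·79 + 79·42 + 113·104 + 188·95 + 239·92 = 0 + 3318 + 11752 + 17860 + 21988 = 54918
Σ Rᵢ = 0 + 8 + 29 + 44 + 53 = 134
N̂ = 54918 / 134 ≈ 409.8 → 410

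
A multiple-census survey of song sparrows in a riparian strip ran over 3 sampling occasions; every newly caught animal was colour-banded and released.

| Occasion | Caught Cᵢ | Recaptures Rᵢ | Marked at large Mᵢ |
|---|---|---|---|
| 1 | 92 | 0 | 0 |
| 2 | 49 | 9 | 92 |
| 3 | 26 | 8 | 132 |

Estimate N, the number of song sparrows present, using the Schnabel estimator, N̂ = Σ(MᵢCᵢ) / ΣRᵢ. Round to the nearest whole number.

N ≈ 467

Σ MᵢCᵢ = 0·92 + 92·49 + 132·26 = 0 + 4508 + 3432 = 7940
Σ Rᵢ = 0 + 9 + 8 = 17
N̂ = 7940 / 17 ≈ 467.1 → 467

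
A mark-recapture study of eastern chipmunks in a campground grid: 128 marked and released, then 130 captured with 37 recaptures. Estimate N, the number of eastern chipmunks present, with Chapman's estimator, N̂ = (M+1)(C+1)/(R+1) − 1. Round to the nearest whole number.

N̂ = (128+1)(130+1)/(37+1) − 1 = 129·131/38 − 1
= 16899/38 − 1 ≈ 444.7 − 1 ≈ 443.7 → 444

N ≈ 444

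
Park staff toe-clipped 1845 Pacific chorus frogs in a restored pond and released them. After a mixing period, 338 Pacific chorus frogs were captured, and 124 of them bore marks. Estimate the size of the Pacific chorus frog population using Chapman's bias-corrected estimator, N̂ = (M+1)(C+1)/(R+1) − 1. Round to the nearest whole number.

N ≈ 5005

N̂ = (1845+1)(338+1)/(124+1) − 1 = 1846·339/125 − 1
= 625794/125 − 1 ≈ 5006.4 − 1 ≈ 5005.4 → 5005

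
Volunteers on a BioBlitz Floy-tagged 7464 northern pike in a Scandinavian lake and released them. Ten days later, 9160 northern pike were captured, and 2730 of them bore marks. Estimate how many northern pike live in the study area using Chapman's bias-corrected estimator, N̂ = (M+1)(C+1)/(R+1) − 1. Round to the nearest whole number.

N̂ = (7464+1)(9160+1)/(2730+1) − 1 = 7465·9161/2731 − 1
= 68386865/2731 − 1 ≈ 25041.0 − 1 ≈ 25040.0 → 25040

N ≈ 25,040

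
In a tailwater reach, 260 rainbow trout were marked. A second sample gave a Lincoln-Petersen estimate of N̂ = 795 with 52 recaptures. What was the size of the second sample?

From N = M·C/R: C = N·R / M = 795·52 / 260 = 41340 / 260 = 159.

C = 159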